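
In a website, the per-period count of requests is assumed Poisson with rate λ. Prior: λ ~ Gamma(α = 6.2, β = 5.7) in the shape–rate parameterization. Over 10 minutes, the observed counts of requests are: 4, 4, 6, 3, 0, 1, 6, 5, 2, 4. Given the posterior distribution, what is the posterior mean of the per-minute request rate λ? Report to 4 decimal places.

With a Gamma(shape α, rate β) prior, the Poisson likelihood is conjugate: the posterior is Gamma(α + ΣXᵢ, β + n).
Sum of counts S = 35 over n = 10 minutes.
Posterior: Gamma(α+S, β+n) = Gamma(6.2+35, 5.7+10) = Gamma(41.2, 15.7).
Posterior mean = α/β = 41.2/15.7 = 2.6242.

2.6242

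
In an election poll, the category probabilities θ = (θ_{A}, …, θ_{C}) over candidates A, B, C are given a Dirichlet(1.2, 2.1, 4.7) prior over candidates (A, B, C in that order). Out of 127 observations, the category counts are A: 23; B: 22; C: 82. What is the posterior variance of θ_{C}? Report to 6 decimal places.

The Dirichlet prior is conjugate to the Multinomial likelihood: each posterior αⱼ = prior αⱼ + observed count nⱼ.
Posterior concentration: (24.2, 24.1, 86.7), total = 135.0.
Var[θ_j] = α_j(Σα−α_j)/((Σα)²(Σα+1)) = 86.7·48.3/(135.0²·136.0) = 0.001690.

0.001690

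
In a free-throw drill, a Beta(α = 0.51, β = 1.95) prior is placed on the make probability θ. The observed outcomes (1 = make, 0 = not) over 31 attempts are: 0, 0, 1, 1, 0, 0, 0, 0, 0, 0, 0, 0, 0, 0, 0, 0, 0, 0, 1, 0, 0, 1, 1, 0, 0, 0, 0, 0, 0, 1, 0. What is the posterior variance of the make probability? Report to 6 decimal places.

0.004547

The Beta prior is conjugate to a Binomial/Bernoulli likelihood; the update adds successes to α and failures to β.
Posterior: Beta(α+k, β+n−k) = Beta(0.51+6, 1.95+25) = Beta(6.51, 26.95).
Var = αβ/((α+β)²(α+β+1)) = 6.51·26.95/(33.46²·34.46) = 0.004547.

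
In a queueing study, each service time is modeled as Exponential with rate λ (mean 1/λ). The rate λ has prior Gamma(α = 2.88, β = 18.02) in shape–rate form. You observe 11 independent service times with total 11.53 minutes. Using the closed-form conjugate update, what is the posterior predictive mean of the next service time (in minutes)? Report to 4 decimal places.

2.2943

With a Gamma(shape α, rate β) prior on the exponential rate λ, the posterior after n observations with total T = Σxᵢ is Gamma(α+n, β+T).
Posterior: Gamma(2.88+11, 18.02+11.53) = Gamma(13.88, 29.55).
The predictive distribution for the next observation is Lomax; its mean is β/(α−1) = 29.55/12.88 = 2.2943.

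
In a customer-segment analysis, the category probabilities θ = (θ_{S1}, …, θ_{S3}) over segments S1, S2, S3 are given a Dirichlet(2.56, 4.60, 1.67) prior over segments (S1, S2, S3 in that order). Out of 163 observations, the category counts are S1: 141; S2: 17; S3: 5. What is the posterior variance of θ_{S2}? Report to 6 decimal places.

0.000636

The Dirichlet prior is conjugate to the Multinomial likelihood: each posterior αⱼ = prior αⱼ + observed count nⱼ.
Posterior concentration: (143.56, 21.60, 6.67), total = 171.83.
Var[θ_j] = α_j(Σα−α_j)/((Σα)²(Σα+1)) = 21.60·150.23/(171.83²·172.83) = 0.000636.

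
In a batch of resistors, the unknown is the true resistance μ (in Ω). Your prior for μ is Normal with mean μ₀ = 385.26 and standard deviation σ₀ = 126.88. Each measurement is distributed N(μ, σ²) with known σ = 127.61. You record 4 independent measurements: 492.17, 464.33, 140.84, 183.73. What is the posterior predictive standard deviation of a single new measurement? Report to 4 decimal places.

For Normal data with known variance σ², a Normal(μ₀, σ₀²) prior on μ is conjugate. Posterior precision = 1/σ₀² + n/σ²; posterior mean is the precision-weighted average of μ₀ and x̄.
σ₀² = 126.88² = 16098.5344, σ² = 127.61² = 16284.3121; σ² + n·σ₀² = 16284.3121 + 4·16098.5344 = 80678.4497.
Posterior precision = 1/σ₀² + n/σ² = 1/16098.5344 + 4/16284.3121 = (σ² + n·σ₀²)/(σ₀²σ²) = 80678.4497/(16098.5344·16284.3121); posterior variance σₙ² = σ₀²σ²/(σ² + n·σ₀²) = 16098.5344·16284.3121/80678.4497 = 3249.362866.
Predictive variance for one new observation = σₙ² + σ² = 16098.5344·16284.3121/80678.4497 + 16284.3121 = σ²·(σ₀² + 80678.4497)/80678.4497 = 16284.3121·96776.9841/80678.4497 = 19533.674966; SD = √(16284.3121·96776.9841/80678.4497) = 139.7629.

139.7629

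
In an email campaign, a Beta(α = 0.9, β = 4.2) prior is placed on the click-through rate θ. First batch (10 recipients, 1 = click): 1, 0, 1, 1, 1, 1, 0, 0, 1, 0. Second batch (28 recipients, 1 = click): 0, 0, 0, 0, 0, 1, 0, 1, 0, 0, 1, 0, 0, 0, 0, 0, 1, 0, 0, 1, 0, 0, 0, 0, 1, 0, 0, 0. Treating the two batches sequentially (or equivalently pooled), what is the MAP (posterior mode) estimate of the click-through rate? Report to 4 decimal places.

0.2895

The Beta prior is conjugate to a Binomial/Bernoulli likelihood; the update adds successes to α and failures to β.
After batch 1: Beta(0.9+6, 4.2+4) = Beta(6.9, 8.2).
After batch 2: Beta(6.9+6, 8.2+22) = Beta(12.9, 30.2).
Mode of Beta(a,b) for a,b>1 is (a−1)/(a+b−2) = 11.9/41.1 = 0.2895.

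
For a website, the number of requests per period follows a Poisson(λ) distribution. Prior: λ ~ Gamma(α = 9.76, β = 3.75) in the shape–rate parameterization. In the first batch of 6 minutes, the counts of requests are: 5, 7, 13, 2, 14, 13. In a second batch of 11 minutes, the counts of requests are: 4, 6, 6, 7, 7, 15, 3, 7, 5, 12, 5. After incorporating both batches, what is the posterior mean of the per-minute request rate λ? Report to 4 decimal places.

6.7836

With a Gamma(shape α, rate β) prior, the Poisson likelihood is conjugate: the posterior is Gamma(α + ΣXᵢ, β + n).
Batch 1: sum of counts S = 54 over n = 6 minutes.
After batch 1: Gamma(α+S, β+n) = Gamma(9.76+54, 3.75+6) = Gamma(63.76, 9.75).
Batch 2: sum of counts S = 77 over n = 11 minutes.
After batch 2: Gamma(α+S, β+n) = Gamma(63.76+77, 9.75+11) = Gamma(140.76, 20.75).
Posterior mean = α/β = 140.76/20.75 = 6.7836.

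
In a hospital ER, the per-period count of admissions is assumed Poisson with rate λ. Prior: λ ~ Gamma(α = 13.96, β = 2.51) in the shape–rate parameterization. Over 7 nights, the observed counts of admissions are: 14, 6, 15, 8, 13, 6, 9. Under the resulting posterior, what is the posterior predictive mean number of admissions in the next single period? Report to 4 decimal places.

With a Gamma(shape α, rate β) prior, the Poisson likelihood is conjugate: the posterior is Gamma(α + ΣXᵢ, β + n).
Sum of counts S = 71 over n = 7 nights.
Posterior: Gamma(α+S, β+n) = Gamma(13.96+71, 2.51+7) = Gamma(84.96, 9.51).
The predictive distribution for one future period is NegBinom with mean α/β = 8.9338.

8.9338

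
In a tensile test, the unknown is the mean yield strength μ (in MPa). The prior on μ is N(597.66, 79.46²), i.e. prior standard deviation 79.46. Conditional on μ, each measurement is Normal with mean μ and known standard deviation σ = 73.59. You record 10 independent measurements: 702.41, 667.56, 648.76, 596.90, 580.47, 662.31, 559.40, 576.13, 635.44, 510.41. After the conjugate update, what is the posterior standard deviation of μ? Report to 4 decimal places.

22.3331

For Normal data with known variance σ², a Normal(μ₀, σ₀²) prior on μ is conjugate. Posterior precision = 1/σ₀² + n/σ²; posterior mean is the precision-weighted average of μ₀ and x̄.
σ₀² = 79.46² = 6313.8916, σ² = 73.59² = 5415.4881; σ² + n·σ₀² = 5415.4881 + 10·6313.8916 = 68554.4041.
Posterior precision = 1/σ₀² + n/σ² = 1/6313.8916 + 10/5415.4881 = (σ² + n·σ₀²)/(σ₀²σ²) = 68554.4041/(6313.8916·5415.4881); posterior variance σₙ² = σ₀²σ²/(σ² + n·σ₀²) = 6313.8916·5415.4881/68554.4041 = 498.768901.
Posterior SD = √σₙ² = √(6313.8916·5415.4881/68554.4041) = 22.3331.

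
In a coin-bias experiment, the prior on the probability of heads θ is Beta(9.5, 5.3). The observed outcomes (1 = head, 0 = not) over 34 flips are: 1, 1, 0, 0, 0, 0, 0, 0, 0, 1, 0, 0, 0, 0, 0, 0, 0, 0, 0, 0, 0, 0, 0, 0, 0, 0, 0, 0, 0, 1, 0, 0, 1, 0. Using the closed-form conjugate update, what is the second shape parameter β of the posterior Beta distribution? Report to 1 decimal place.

The Beta prior is conjugate to a Binomial/Bernoulli likelihood; the update adds successes to α and failures to β.
Posterior: Beta(α+k, β+n−k) = Beta(9.5+5, 5.3+29) = Beta(14.5, 34.3).
Posterior β = 34.3.

34.3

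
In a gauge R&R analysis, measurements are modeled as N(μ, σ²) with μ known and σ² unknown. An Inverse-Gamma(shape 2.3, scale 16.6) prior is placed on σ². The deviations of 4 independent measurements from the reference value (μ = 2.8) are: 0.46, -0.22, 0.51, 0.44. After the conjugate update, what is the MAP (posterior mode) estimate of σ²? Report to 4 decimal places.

3.1994

With known mean μ and an Inverse-Gamma(α, β) prior on σ², the Normal likelihood is conjugate: posterior is Inv-Gamma(α + n/2, β + Σ(xᵢ−μ)²/2).
Σ(xᵢ−μ)² = (0.46)² + (-0.22)² + (0.51)² + (0.44)² = 0.7137.
Posterior: Inv-Gamma(2.3 + 4/2, 16.6 + 0.7137/2) = Inv-Gamma(4.30, 16.95685).
Mode = β/(α+1) = 16.95685/5.30 = 3.1994.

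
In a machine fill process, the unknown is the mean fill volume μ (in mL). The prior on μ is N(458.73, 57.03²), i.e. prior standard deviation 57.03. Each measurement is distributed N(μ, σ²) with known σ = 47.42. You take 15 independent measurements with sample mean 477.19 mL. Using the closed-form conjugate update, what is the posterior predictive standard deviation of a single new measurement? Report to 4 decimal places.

48.9077

For Normal data with known variance σ², a Normal(μ₀, σ₀²) prior on μ is conjugate. Posterior precision = 1/σ₀² + n/σ²; posterior mean is the precision-weighted average of μ₀ and x̄.
σ₀² = 57.03² = 3252.4209, σ² = 47.42² = 2248.6564; σ² + n·σ₀² = 2248.6564 + 15·3252.4209 = 51034.9699.
Posterior precision = 1/σ₀² + n/σ² = 1/3252.4209 + 15/2248.6564 = (σ² + n·σ₀²)/(σ₀²σ²) = 51034.9699/(3252.4209·2248.6564); posterior variance σₙ² = σ₀²σ²/(σ² + n·σ₀²) = 3252.4209·2248.6564/51034.9699 = 143.305210.
Predictive variance for one new observation = σₙ² + σ² = 3252.4209·2248.6564/51034.9699 + 2248.6564 = σ²·(σ₀² + 51034.9699)/51034.9699 = 2248.6564·54287.3908/51034.9699 = 2391.961610; SD = √(2248.6564·54287.3908/51034.9699) = 48.9077.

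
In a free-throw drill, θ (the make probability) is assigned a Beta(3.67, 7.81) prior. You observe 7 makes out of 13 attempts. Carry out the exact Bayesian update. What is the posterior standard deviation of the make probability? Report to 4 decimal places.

The Beta prior is conjugate to a Binomial/Bernoulli likelihood; the update adds successes to α and failures to β.
Posterior: Beta(α+k, β+n−k) = Beta(3.67+7, 7.81+6) = Beta(10.67, 13.81).
Var = αβ/((α+β)²(α+β+1)) = 10.67·13.81/(24.48²·25.48) = 0.00965019; SD = √0.00965019 = 0.0982.

0.0982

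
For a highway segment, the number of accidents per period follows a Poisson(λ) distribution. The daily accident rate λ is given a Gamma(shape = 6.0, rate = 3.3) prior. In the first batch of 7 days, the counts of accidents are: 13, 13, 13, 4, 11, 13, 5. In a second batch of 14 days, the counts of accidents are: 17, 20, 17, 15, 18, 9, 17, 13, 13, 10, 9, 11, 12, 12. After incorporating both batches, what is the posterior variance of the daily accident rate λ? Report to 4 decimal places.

0.4589

With a Gamma(shape α, rate β) prior, the Poisson likelihood is conjugate: the posterior is Gamma(α + ΣXᵢ, β + n).
Batch 1: sum of counts S = 72 over n = 7 days.
After batch 1: Gamma(α+S, β+n) = Gamma(6.0+72, 3.3+7) = Gamma(78.0, 10.3).
Batch 2: sum of counts S = 193 over n = 14 days.
After batch 2: Gamma(α+S, β+n) = Gamma(78.0+193, 10.3+14) = Gamma(271.0, 24.3).
Var = α/β² = 271.0/24.3² = 0.4589.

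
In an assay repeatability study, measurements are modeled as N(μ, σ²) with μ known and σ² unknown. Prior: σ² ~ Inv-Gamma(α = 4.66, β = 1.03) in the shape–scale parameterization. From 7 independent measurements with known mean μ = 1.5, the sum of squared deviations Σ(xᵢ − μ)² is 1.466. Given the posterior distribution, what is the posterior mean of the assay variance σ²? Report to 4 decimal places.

0.2462

With known mean μ and an Inverse-Gamma(α, β) prior on σ², the Normal likelihood is conjugate: posterior is Inv-Gamma(α + n/2, β + Σ(xᵢ−μ)²/2).
Posterior: Inv-Gamma(4.66 + 7/2, 1.03 + 1.466/2) = Inv-Gamma(8.16, 1.7630).
E[σ²|data] = β/(α−1) = 1.7630/7.16 = 0.2462.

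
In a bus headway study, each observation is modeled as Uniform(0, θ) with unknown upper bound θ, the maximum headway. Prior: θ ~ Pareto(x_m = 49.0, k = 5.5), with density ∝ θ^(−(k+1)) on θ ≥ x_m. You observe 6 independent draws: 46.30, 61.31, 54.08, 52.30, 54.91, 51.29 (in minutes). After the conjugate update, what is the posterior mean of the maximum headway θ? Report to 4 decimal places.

67.1490

A Pareto(scale x_m, shape k) prior on the upper bound θ of Uniform(0, θ) is conjugate: posterior is Pareto(max(x_m, max xᵢ), k + n).
Sample maximum = 61.31; prior scale x_m = 49.0 → posterior scale = max = 61.31.
Posterior shape = 5.5 + 6 = 11.5.
E[θ|data] = k·x_m/(k−1) = 11.5·61.31/10.5 = 67.1490.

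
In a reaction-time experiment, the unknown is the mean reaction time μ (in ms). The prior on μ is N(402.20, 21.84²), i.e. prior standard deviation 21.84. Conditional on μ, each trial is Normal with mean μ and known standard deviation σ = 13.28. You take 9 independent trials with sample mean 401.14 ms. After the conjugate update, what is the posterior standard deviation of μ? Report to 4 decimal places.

4.3384

For Normal data with known variance σ², a Normal(μ₀, σ₀²) prior on μ is conjugate. Posterior precision = 1/σ₀² + n/σ²; posterior mean is the precision-weighted average of μ₀ and x̄.
σ₀² = 21.84² = 476.9856, σ² = 13.28² = 176.3584; σ² + n·σ₀² = 176.3584 + 9·476.9856 = 4469.2288.
Posterior precision = 1/σ₀² + n/σ² = 1/476.9856 + 9/176.3584 = (σ² + n·σ₀²)/(σ₀²σ²) = 4469.2288/(476.9856·176.3584); posterior variance σₙ² = σ₀²σ²/(σ² + n·σ₀²) = 476.9856·176.3584/4469.2288 = 18.822133.
Posterior SD = √σₙ² = √(476.9856·176.3584/4469.2288) = 4.3384.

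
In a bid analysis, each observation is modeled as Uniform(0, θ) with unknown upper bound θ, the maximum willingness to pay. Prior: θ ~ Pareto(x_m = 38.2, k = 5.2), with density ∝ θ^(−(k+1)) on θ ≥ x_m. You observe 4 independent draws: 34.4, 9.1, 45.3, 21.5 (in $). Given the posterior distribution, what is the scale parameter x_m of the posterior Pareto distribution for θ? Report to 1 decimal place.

A Pareto(scale x_m, shape k) prior on the upper bound θ of Uniform(0, θ) is conjugate: posterior is Pareto(max(x_m, max xᵢ), k + n).
Sample maximum = 45.3; prior scale x_m = 38.2 → posterior scale = max = 45.3.
Posterior shape = 5.2 + 4 = 9.2.
Posterior scale x_m = 45.3.

45.3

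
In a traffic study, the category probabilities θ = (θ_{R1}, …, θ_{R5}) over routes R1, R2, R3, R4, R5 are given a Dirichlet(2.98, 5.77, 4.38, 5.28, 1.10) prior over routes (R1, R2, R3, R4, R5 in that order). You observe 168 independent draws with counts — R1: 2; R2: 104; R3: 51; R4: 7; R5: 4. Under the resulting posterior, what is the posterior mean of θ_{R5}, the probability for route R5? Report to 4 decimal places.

0.0272

The Dirichlet prior is conjugate to the Multinomial likelihood: each posterior αⱼ = prior αⱼ + observed count nⱼ.
Posterior concentration: (4.98, 109.77, 55.38, 12.28, 5.10), total = 187.51.
E[θ_{R5}|data] = α_{R5}/Σα = 5.10/187.51 = 0.0272.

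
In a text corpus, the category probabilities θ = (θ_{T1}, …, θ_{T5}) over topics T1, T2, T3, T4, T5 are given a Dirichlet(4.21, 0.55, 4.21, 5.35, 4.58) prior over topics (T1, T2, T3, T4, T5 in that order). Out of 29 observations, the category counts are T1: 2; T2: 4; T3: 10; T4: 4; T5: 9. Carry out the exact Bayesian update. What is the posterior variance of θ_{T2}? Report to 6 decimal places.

The Dirichlet prior is conjugate to the Multinomial likelihood: each posterior αⱼ = prior αⱼ + observed count nⱼ.
Posterior concentration: (6.21, 4.55, 14.21, 9.35, 13.58), total = 47.90.
Var[θ_j] = α_j(Σα−α_j)/((Σα)²(Σα+1)) = 4.55·43.35/(47.90²·48.90) = 0.001758.

0.001758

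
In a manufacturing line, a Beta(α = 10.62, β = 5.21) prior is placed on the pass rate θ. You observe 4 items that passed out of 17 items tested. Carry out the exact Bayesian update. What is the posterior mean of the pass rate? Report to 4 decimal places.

The Beta prior is conjugate to a Binomial/Bernoulli likelihood; the update adds successes to α and failures to β.
Posterior: Beta(α+k, β+n−k) = Beta(10.62+4, 5.21+13) = Beta(14.62, 18.21).
Posterior mean = α/(α+β) = 14.62/32.83 = 0.4453.

0.4453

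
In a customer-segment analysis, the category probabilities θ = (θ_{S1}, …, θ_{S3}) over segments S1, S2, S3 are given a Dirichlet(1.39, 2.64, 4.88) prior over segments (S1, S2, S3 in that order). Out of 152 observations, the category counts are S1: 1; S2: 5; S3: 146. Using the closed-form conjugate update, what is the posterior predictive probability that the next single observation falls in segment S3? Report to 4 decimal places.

The Dirichlet prior is conjugate to the Multinomial likelihood: each posterior αⱼ = prior αⱼ + observed count nⱼ.
Posterior concentration: (2.39, 7.64, 150.88), total = 160.91.
P(next = S3 | data) = α_{S3}/Σα = 0.9377.

0.9377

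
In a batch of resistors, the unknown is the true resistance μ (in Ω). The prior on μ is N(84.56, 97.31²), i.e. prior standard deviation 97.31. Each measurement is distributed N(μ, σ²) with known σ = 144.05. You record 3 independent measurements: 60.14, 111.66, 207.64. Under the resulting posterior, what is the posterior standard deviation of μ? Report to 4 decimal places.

For Normal data with known variance σ², a Normal(μ₀, σ₀²) prior on μ is conjugate. Posterior precision = 1/σ₀² + n/σ²; posterior mean is the precision-weighted average of μ₀ and x̄.
σ₀² = 97.31² = 9469.2361, σ² = 144.05² = 20750.4025; σ² + n·σ₀² = 20750.4025 + 3·9469.2361 = 49158.1108.
Posterior precision = 1/σ₀² + n/σ² = 1/9469.2361 + 3/20750.4025 = (σ² + n·σ₀²)/(σ₀²σ²) = 49158.1108/(9469.2361·20750.4025); posterior variance σₙ² = σ₀²σ²/(σ² + n·σ₀²) = 9469.2361·20750.4025/49158.1108 = 3997.111712.
Posterior SD = √σₙ² = √(9469.2361·20750.4025/49158.1108) = 63.2227.

63.2227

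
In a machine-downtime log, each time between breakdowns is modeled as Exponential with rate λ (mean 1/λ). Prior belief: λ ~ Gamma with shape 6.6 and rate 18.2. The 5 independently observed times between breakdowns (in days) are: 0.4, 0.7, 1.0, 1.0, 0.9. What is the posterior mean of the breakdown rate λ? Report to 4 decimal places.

With a Gamma(shape α, rate β) prior on the exponential rate λ, the posterior after n observations with total T = Σxᵢ is Gamma(α+n, β+T).
Sum of observations T = 4.0 days; n = 5.
Posterior: Gamma(6.6+5, 18.2+4.0) = Gamma(11.6, 22.2).
Posterior mean of λ = α/β = 11.6/22.2 = 0.5225.

0.5225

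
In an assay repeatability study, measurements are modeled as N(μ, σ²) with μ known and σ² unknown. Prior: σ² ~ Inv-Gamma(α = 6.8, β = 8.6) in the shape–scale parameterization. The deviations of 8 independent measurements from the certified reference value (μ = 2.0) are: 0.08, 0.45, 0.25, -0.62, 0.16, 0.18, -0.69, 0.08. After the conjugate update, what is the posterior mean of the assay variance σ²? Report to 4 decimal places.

0.9386

With known mean μ and an Inverse-Gamma(α, β) prior on σ², the Normal likelihood is conjugate: posterior is Inv-Gamma(α + n/2, β + Σ(xᵢ−μ)²/2).
Σ(xᵢ−μ)² = (0.08)² + (0.45)² + (0.25)² + (-0.62)² + (0.16)² + (0.18)² + (-0.69)² + (0.08)² = 1.1963.
Posterior: Inv-Gamma(6.8 + 8/2, 8.6 + 1.1963/2) = Inv-Gamma(10.80, 9.19815).
E[σ²|data] = β/(α−1) = 9.19815/9.80 = 0.9386.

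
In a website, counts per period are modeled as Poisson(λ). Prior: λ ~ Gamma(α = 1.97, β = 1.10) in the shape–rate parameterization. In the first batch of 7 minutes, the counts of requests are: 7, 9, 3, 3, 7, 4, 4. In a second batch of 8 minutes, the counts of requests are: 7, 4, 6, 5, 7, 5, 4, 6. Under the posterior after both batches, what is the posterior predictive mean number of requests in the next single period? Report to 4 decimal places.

With a Gamma(shape α, rate β) prior, the Poisson likelihood is conjugate: the posterior is Gamma(α + ΣXᵢ, β + n).
Batch 1: sum of counts S = 37 over n = 7 minutes.
After batch 1: Gamma(α+S, β+n) = Gamma(1.97+37, 1.10+7) = Gamma(38.97, 8.10).
Batch 2: sum of counts S = 44 over n = 8 minutes.
After batch 2: Gamma(α+S, β+n) = Gamma(38.97+44, 8.10+8) = Gamma(82.97, 16.10).
The predictive distribution for one future period is NegBinom with mean α/β = 5.1534.

5.1534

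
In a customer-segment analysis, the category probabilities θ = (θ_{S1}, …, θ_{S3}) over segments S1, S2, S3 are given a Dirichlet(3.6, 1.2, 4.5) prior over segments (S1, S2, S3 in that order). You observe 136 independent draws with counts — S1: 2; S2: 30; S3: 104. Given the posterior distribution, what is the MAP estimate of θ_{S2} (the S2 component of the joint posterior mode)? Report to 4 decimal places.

The Dirichlet prior is conjugate to the Multinomial likelihood: each posterior αⱼ = prior αⱼ + observed count nⱼ.
Posterior concentration: (5.6, 31.2, 108.5), total = 145.3.
Joint mode component: (α_{S2}−1)/(Σα−K) = 30.2/142.3 = 0.2122.

0.2122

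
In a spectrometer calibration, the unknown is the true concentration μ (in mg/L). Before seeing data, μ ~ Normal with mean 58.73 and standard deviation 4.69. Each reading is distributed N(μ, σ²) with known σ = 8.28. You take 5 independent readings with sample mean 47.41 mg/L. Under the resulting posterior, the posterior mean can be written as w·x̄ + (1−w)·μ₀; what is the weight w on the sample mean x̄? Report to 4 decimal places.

For Normal data with known variance σ², a Normal(μ₀, σ₀²) prior on μ is conjugate. Posterior precision = 1/σ₀² + n/σ²; posterior mean is the precision-weighted average of μ₀ and x̄.
σ₀² = 4.69² = 21.9961, σ² = 8.28² = 68.5584. Prior precision 1/σ₀² = 1/21.9961; data precision n/σ² = 5/68.5584.
w = (n/σ²)/(1/σ₀² + n/σ²) = n·σ₀²/(σ² + n·σ₀²) = 5·21.9961/(68.5584 + 5·21.9961) = 109.9805/178.5389 = 0.6160.

0.6160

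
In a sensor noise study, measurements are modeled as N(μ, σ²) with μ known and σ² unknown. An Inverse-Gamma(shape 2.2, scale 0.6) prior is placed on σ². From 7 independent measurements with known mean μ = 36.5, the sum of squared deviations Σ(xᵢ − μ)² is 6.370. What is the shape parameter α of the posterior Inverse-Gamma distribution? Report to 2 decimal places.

With known mean μ and an Inverse-Gamma(α, β) prior on σ², the Normal likelihood is conjugate: posterior is Inv-Gamma(α + n/2, β + Σ(xᵢ−μ)²/2).
Posterior: Inv-Gamma(2.2 + 7/2, 0.6 + 6.370/2) = Inv-Gamma(5.70, 3.7850).
Posterior α = 5.70.

5.70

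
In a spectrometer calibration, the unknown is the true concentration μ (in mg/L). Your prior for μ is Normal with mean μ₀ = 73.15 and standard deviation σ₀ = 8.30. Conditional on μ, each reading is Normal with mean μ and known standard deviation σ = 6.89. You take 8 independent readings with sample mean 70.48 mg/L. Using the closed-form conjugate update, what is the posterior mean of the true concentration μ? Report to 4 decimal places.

For Normal data with known variance σ², a Normal(μ₀, σ₀²) prior on μ is conjugate. Posterior precision = 1/σ₀² + n/σ²; posterior mean is the precision-weighted average of μ₀ and x̄.
n·x̄ = 8·70.48 = 563.84.
σ₀² = 8.30² = 68.89, σ² = 6.89² = 47.4721; σ² + n·σ₀² = 47.4721 + 8·68.89 = 598.5921.
Posterior mean = (μ₀/σ₀² + n·x̄/σ²)/(1/σ₀² + n/σ²) = (σ²·μ₀ + σ₀²·n·x̄)/(σ² + n·σ₀²) = (47.4721·73.15 + 68.89·563.84)/598.5921 = 42315.521715/598.5921 = 70.6917.

70.6917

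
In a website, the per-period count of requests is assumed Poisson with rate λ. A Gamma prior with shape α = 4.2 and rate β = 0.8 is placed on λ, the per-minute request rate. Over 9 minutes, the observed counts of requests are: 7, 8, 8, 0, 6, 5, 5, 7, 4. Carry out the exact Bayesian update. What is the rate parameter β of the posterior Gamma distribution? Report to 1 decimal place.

With a Gamma(shape α, rate β) prior, the Poisson likelihood is conjugate: the posterior is Gamma(α + ΣXᵢ, β + n).
Sum of counts S = 50 over n = 9 minutes.
Posterior: Gamma(α+S, β+n) = Gamma(4.2+50, 0.8+9) = Gamma(54.2, 9.8).
Posterior β = 9.8.

9.8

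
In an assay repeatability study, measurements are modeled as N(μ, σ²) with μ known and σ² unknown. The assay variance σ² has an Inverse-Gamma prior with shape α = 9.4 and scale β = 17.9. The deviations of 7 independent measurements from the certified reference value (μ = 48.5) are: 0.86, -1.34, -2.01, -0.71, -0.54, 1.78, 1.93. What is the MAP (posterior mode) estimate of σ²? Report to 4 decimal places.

1.8009

With known mean μ and an Inverse-Gamma(α, β) prior on σ², the Normal likelihood is conjugate: posterior is Inv-Gamma(α + n/2, β + Σ(xᵢ−μ)²/2).
Σ(xᵢ−μ)² = (0.86)² + (-1.34)² + (-2.01)² + (-0.71)² + (-0.54)² + (1.78)² + (1.93)² = 14.2643.
Posterior: Inv-Gamma(9.4 + 7/2, 17.9 + 14.2643/2) = Inv-Gamma(12.90, 25.03215).
Mode = β/(α+1) = 25.03215/13.90 = 1.8009.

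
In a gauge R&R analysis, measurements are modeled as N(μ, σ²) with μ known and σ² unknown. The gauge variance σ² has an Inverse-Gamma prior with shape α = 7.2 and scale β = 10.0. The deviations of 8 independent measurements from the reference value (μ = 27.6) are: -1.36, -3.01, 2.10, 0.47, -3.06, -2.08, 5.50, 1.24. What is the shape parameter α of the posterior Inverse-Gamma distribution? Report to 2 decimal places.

11.20

With known mean μ and an Inverse-Gamma(α, β) prior on σ², the Normal likelihood is conjugate: posterior is Inv-Gamma(α + n/2, β + Σ(xᵢ−μ)²/2).
Σ(xᵢ−μ)² = (-1.36)² + (-3.01)² + (2.10)² + (0.47)² + (-3.06)² + (-2.08)² + (5.50)² + (1.24)² = 61.0182.
Posterior: Inv-Gamma(7.2 + 8/2, 10.0 + 61.0182/2) = Inv-Gamma(11.20, 40.50910).
Posterior α = 11.20.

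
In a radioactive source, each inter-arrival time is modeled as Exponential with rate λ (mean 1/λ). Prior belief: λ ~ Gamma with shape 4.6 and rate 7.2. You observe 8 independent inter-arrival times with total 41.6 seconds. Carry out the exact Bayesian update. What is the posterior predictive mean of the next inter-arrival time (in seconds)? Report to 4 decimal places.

With a Gamma(shape α, rate β) prior on the exponential rate λ, the posterior after n observations with total T = Σxᵢ is Gamma(α+n, β+T).
Posterior: Gamma(4.6+8, 7.2+41.6) = Gamma(12.6, 48.8).
The predictive distribution for the next observation is Lomax; its mean is β/(α−1) = 48.8/11.6 = 4.2069.

4.2069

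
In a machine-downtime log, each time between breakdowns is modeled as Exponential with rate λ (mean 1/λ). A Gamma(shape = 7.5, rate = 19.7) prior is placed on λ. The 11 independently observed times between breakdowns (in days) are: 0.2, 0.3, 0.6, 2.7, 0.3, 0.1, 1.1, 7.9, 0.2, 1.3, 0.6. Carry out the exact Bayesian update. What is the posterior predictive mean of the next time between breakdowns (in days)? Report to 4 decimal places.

With a Gamma(shape α, rate β) prior on the exponential rate λ, the posterior after n observations with total T = Σxᵢ is Gamma(α+n, β+T).
Sum of observations T = 15.3 days; n = 11.
Posterior: Gamma(7.5+11, 19.7+15.3) = Gamma(18.5, 35.0).
The predictive distribution for the next observation is Lomax; its mean is β/(α−1) = 35.0/17.5 = 2.0000.

2.0000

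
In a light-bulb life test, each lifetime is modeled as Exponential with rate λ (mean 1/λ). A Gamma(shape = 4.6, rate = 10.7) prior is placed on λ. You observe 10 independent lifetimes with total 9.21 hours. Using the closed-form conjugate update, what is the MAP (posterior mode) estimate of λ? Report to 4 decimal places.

0.6831

With a Gamma(shape α, rate β) prior on the exponential rate λ, the posterior after n observations with total T = Σxᵢ is Gamma(α+n, β+T).
Posterior: Gamma(4.6+10, 10.7+9.21) = Gamma(14.6, 19.91).
Mode = (α−1)/β = 0.6831.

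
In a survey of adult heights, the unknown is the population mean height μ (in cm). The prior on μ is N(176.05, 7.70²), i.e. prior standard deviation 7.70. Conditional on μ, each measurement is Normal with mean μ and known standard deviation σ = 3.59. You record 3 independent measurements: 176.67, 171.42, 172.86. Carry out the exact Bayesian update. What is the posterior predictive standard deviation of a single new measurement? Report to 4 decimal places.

For Normal data with known variance σ², a Normal(μ₀, σ₀²) prior on μ is conjugate. Posterior precision = 1/σ₀² + n/σ²; posterior mean is the precision-weighted average of μ₀ and x̄.
σ₀² = 7.70² = 59.29, σ² = 3.59² = 12.8881; σ² + n·σ₀² = 12.8881 + 3·59.29 = 190.7581.
Posterior precision = 1/σ₀² + n/σ² = 1/59.29 + 3/12.8881 = (σ² + n·σ₀²)/(σ₀²σ²) = 190.7581/(59.29·12.8881); posterior variance σₙ² = σ₀²σ²/(σ² + n·σ₀²) = 59.29·12.8881/190.7581 = 4.005782.
Predictive variance for one new observation = σₙ² + σ² = 59.29·12.8881/190.7581 + 12.8881 = σ²·(σ₀² + 190.7581)/190.7581 = 12.8881·250.0481/190.7581 = 16.893882; SD = √(12.8881·250.0481/190.7581) = 4.1102.

4.1102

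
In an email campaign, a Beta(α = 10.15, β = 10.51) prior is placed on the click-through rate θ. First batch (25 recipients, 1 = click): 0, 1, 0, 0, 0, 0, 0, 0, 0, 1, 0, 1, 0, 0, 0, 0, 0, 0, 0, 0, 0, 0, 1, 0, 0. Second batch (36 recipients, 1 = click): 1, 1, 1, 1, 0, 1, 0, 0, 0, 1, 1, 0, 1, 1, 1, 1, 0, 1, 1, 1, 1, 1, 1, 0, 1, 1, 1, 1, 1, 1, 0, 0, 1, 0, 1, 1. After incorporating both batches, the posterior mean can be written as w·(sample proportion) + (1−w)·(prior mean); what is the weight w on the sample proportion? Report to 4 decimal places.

The Beta prior is conjugate to a Binomial/Bernoulli likelihood; the update adds successes to α and failures to β.
Total number of recipients: n = 25 + 36 = 61.
Posterior mean = (α₀+k)/(α₀+β₀+n) = [n/(α₀+β₀+n)]·(k/n) + [(α₀+β₀)/(α₀+β₀+n)]·α₀/(α₀+β₀), so only n and the prior enter the weight.
The weight on the data is w = n/(α₀+β₀+n) = 61/(10.15+10.51+61) = 61/81.66 = 0.7470.

0.7470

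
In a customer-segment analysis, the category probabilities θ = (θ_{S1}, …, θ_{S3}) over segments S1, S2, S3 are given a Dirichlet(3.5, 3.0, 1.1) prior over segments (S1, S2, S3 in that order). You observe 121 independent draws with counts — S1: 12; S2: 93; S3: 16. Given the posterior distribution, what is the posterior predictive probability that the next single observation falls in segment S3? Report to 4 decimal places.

The Dirichlet prior is conjugate to the Multinomial likelihood: each posterior αⱼ = prior αⱼ + observed count nⱼ.
Posterior concentration: (15.5, 96.0, 17.1), total = 128.6.
P(next = S3 | data) = α_{S3}/Σα = 0.1330.

0.1330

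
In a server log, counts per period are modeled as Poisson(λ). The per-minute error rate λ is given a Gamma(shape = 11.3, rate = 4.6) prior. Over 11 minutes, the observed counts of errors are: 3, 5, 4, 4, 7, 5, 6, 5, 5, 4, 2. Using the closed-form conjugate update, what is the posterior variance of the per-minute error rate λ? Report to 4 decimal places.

0.2519

With a Gamma(shape α, rate β) prior, the Poisson likelihood is conjugate: the posterior is Gamma(α + ΣXᵢ, β + n).
Sum of counts S = 50 over n = 11 minutes.
Posterior: Gamma(α+S, β+n) = Gamma(11.3+50, 4.6+11) = Gamma(61.3, 15.6).
Var = α/β² = 61.3/15.6² = 0.2519.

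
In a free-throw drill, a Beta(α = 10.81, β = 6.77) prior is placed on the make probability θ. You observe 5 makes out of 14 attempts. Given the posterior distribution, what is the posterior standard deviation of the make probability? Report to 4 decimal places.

0.0876

The Beta prior is conjugate to a Binomial/Bernoulli likelihood; the update adds successes to α and failures to β.
Posterior: Beta(α+k, β+n−k) = Beta(10.81+5, 6.77+9) = Beta(15.81, 15.77).
Var = αβ/((α+β)²(α+β+1)) = 15.81·15.77/(31.58²·32.58) = 0.00767341; SD = √0.00767341 = 0.0876.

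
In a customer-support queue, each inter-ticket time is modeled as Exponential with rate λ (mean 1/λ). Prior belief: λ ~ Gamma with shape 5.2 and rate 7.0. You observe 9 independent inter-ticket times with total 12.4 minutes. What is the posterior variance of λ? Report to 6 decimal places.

With a Gamma(shape α, rate β) prior on the exponential rate λ, the posterior after n observations with total T = Σxᵢ is Gamma(α+n, β+T).
Posterior: Gamma(5.2+9, 7.0+12.4) = Gamma(14.2, 19.4).
Var = α/β² = 0.037730.

0.037730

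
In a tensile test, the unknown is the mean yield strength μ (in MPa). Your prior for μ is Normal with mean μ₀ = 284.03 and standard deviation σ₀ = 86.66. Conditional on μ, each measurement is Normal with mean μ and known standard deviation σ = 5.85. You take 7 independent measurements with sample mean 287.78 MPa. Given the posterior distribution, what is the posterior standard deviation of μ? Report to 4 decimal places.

For Normal data with known variance σ², a Normal(μ₀, σ₀²) prior on μ is conjugate. Posterior precision = 1/σ₀² + n/σ²; posterior mean is the precision-weighted average of μ₀ and x̄.
σ₀² = 86.66² = 7509.9556, σ² = 5.85² = 34.2225; σ² + n·σ₀² = 34.2225 + 7·7509.9556 = 52603.9117.
Posterior precision = 1/σ₀² + n/σ² = 1/7509.9556 + 7/34.2225 = (σ² + n·σ₀²)/(σ₀²σ²) = 52603.9117/(7509.9556·34.2225); posterior variance σₙ² = σ₀²σ²/(σ² + n·σ₀²) = 7509.9556·34.2225/52603.9117 = 4.885748.
Posterior SD = √σₙ² = √(7509.9556·34.2225/52603.9117) = 2.2104.

2.2104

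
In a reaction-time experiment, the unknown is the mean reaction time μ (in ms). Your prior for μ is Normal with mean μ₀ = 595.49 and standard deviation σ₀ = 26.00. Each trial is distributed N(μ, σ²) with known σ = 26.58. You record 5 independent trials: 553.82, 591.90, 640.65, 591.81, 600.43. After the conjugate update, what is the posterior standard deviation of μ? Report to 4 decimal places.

For Normal data with known variance σ², a Normal(μ₀, σ₀²) prior on μ is conjugate. Posterior precision = 1/σ₀² + n/σ²; posterior mean is the precision-weighted average of μ₀ and x̄.
σ₀² = 26.00² = 676, σ² = 26.58² = 706.4964; σ² + n·σ₀² = 706.4964 + 5·676 = 4086.4964.
Posterior precision = 1/σ₀² + n/σ² = 1/676 + 5/706.4964 = (σ² + n·σ₀²)/(σ₀²σ²) = 4086.4964/(676·706.4964); posterior variance σₙ² = σ₀²σ²/(σ² + n·σ₀²) = 676·706.4964/4086.4964 = 116.870669.
Posterior SD = √σₙ² = √(676·706.4964/4086.4964) = 10.8107.

10.8107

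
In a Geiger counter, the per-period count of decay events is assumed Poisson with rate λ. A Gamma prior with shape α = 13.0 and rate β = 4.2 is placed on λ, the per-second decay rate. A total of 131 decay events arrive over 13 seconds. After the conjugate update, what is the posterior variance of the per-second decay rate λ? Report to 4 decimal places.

With a Gamma(shape α, rate β) prior, the Poisson likelihood is conjugate: the posterior is Gamma(α + ΣXᵢ, β + n).
Posterior: Gamma(α+S, β+n) = Gamma(13.0+131, 4.2+13) = Gamma(144.0, 17.2).
Var = α/β² = 144.0/17.2² = 0.4867.

0.4867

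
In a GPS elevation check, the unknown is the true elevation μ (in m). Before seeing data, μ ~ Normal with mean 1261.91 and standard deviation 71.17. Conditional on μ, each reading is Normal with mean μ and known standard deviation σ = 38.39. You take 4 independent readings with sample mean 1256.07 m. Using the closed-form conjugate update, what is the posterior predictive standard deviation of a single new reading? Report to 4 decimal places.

For Normal data with known variance σ², a Normal(μ₀, σ₀²) prior on μ is conjugate. Posterior precision = 1/σ₀² + n/σ²; posterior mean is the precision-weighted average of μ₀ and x̄.
σ₀² = 71.17² = 5065.1689, σ² = 38.39² = 1473.7921; σ² + n·σ₀² = 1473.7921 + 4·5065.1689 = 21734.4677.
Posterior precision = 1/σ₀² + n/σ² = 1/5065.1689 + 4/1473.7921 = (σ² + n·σ₀²)/(σ₀²σ²) = 21734.4677/(5065.1689·1473.7921); posterior variance σₙ² = σ₀²σ²/(σ² + n·σ₀²) = 5065.1689·1473.7921/21734.4677 = 343.463940.
Predictive variance for one new observation = σₙ² + σ² = 5065.1689·1473.7921/21734.4677 + 1473.7921 = σ²·(σ₀² + 21734.4677)/21734.4677 = 1473.7921·26799.6366/21734.4677 = 1817.256040; SD = √(1473.7921·26799.6366/21734.4677) = 42.6293.

42.6293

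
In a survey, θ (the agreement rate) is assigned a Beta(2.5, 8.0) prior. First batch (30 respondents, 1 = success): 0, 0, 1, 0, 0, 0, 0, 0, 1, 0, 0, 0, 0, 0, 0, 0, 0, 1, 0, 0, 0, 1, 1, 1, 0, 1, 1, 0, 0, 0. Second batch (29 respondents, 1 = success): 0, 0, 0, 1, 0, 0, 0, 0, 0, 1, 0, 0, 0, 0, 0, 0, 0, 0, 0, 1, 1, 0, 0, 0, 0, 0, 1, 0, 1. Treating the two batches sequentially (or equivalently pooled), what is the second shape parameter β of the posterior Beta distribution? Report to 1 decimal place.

53.0

The Beta prior is conjugate to a Binomial/Bernoulli likelihood; the update adds successes to α and failures to β.
After batch 1: Beta(2.5+8, 8.0+22) = Beta(10.5, 30.0).
After batch 2: Beta(10.5+6, 30.0+23) = Beta(16.5, 53.0).
Posterior β = 53.0.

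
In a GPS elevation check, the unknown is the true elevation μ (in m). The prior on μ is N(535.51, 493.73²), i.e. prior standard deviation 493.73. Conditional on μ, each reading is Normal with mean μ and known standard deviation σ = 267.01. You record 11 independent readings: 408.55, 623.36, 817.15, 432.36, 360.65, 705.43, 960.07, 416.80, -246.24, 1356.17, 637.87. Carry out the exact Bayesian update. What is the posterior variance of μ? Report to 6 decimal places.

For Normal data with known variance σ², a Normal(μ₀, σ₀²) prior on μ is conjugate. Posterior precision = 1/σ₀² + n/σ²; posterior mean is the precision-weighted average of μ₀ and x̄.
σ₀² = 493.73² = 243769.3129, σ² = 267.01² = 71294.3401; σ² + n·σ₀² = 71294.3401 + 11·243769.3129 = 2752756.782.
Posterior precision = 1/σ₀² + n/σ² = 1/243769.3129 + 11/71294.3401 = (σ² + n·σ₀²)/(σ₀²σ²) = 2752756.782/(243769.3129·71294.3401); posterior variance σₙ² = σ₀²σ²/(σ² + n·σ₀²) = 243769.3129·71294.3401/2752756.782 = 6313.442733.

6313.442733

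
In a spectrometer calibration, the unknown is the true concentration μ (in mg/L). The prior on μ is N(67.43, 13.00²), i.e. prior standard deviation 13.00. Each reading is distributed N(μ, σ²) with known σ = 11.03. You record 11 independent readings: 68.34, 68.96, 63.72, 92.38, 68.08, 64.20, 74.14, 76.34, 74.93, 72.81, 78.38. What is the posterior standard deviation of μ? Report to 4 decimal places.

For Normal data with known variance σ², a Normal(μ₀, σ₀²) prior on μ is conjugate. Posterior precision = 1/σ₀² + n/σ²; posterior mean is the precision-weighted average of μ₀ and x̄.
σ₀² = 13.00² = 169, σ² = 11.03² = 121.6609; σ² + n·σ₀² = 121.6609 + 11·169 = 1980.6609.
Posterior precision = 1/σ₀² + n/σ² = 1/169 + 11/121.6609 = (σ² + n·σ₀²)/(σ₀²σ²) = 1980.6609/(169·121.6609); posterior variance σₙ² = σ₀²σ²/(σ² + n·σ₀²) = 169·121.6609/1980.6609 = 10.380723.
Posterior SD = √σₙ² = √(169·121.6609/1980.6609) = 3.2219.

3.2219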